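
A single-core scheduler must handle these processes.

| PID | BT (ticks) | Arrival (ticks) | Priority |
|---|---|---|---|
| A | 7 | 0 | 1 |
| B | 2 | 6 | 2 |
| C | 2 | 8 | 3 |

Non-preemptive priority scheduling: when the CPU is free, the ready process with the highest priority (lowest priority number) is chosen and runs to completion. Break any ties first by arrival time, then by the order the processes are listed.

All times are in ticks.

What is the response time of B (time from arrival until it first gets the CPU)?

Gantt: | A 0-7 | B 7-9 | C 9-11 |
Completion: A=7  B=9  C=11
Response(B) = first start − arrival = 7 − 6 = 1

1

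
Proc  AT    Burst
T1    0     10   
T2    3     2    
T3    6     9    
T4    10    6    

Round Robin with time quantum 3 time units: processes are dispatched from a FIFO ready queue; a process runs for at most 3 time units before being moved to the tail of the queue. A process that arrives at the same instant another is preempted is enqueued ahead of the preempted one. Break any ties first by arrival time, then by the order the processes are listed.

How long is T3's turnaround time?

Schedule: | T1 0-3 | T2 3-5 | T1 5-8 | T3 8-11 | T1 11-14 | T4 14-17 | T3 17-20 | T1 20-21 | T4 21-24 | T3 24-27 |
Completion: T1=21  T2=5  T3=27  T4=24
Turnaround(T3) = completion − arrival = 27 − 6 = 21

21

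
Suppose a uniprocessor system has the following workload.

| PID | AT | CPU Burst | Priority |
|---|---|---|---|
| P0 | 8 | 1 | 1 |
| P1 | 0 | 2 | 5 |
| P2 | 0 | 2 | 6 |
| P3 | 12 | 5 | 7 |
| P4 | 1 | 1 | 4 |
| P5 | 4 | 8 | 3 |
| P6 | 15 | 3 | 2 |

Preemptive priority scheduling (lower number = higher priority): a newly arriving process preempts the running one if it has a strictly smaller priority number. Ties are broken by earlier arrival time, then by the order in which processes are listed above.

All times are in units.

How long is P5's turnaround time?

9

Timeline: | P1 0-1 | P4 1-2 | P1 2-3 | P2 3-4 | P5 4-8 | P0 8-9 | P5 9-13 | P2 13-14 | P3 14-15 | P6 15-18 | P3 18-22 |
Completion: P0=9  P1=3  P2=14  P3=22  P4=2  P5=13  P6=18
Turnaround(P5) = completion − arrival = 13 − 4 = 9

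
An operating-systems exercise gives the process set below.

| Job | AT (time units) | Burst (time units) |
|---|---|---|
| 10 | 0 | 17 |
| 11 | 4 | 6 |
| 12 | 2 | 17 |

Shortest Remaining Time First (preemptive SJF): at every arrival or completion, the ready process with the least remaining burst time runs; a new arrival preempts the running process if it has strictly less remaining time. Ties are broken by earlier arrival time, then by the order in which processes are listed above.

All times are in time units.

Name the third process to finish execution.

12

Gantt: | 10 0-4 | 11 4-10 | 10 10-23 | 12 23-40 |
Completion: 10=23  11=10  12=40
Finish order: 11 → 10 → 12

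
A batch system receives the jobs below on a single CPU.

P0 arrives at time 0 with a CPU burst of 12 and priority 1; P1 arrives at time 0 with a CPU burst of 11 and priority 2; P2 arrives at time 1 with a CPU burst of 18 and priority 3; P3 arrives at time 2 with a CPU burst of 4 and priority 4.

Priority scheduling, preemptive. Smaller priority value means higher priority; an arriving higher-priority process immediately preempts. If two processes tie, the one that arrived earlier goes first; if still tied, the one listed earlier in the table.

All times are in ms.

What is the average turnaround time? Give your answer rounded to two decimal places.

Schedule: | P0 0-12 | P1 12-23 | P2 23-41 | P3 41-45 |
Completion: P0=12  P1=23  P2=41  P3=45
Turnaround times: P0=12, P1=23, P2=40, P3=43
Average turnaround = (12+23+40+43) / 4 = 118/4 = 29.50

29.50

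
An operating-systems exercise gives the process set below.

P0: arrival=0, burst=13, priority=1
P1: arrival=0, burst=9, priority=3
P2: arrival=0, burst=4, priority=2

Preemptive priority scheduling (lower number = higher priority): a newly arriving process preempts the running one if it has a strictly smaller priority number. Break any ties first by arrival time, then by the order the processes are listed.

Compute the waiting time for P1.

17

Gantt: | P0 0-13 | P2 13-17 | P1 17-26 |
Completion: P0=13  P1=26  P2=17
Waiting(P1) = turnaround − burst = 26 − 9 = 17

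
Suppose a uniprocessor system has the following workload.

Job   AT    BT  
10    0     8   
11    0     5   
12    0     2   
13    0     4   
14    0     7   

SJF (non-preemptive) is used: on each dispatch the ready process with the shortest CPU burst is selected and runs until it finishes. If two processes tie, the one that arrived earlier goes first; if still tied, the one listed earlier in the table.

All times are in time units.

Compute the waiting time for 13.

2

Gantt: | 12 0-2 | 13 2-6 | 11 6-11 | 14 11-18 | 10 18-26 |
Completion: 10=26  11=11  12=2  13=6  14=18
Turnaround (C−A): 10=26  11=11  12=2  13=6  14=18
Waiting(13) = turnaround − burst = 6 − 4 = 2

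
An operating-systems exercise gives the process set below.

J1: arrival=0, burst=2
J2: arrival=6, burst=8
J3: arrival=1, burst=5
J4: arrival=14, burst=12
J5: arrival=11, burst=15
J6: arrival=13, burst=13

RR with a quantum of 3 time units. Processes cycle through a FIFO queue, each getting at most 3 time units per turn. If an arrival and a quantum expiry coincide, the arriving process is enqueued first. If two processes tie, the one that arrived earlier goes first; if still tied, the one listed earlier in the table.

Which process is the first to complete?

J1

Timeline: | J1 0-2 | J3 2-7 | J2 7-13 | J5 13-16 | J6 16-19 | J2 19-21 | J4 21-24 | J5 24-27 | J6 27-30 | J4 30-33 | J5 33-36 | J6 36-39 | J4 39-42 | J5 42-45 | J6 45-48 | J4 48-51 | J5 51-54 | J6 54-55 |
Completion: J1=2  J2=21  J3=7  J4=51  J5=54  J6=55
Turnaround (C−A): J1=2  J2=15  J3=6  J4=37  J5=43  J6=42
Finish order: J1 → J3 → J2 → J4 → J5 → J6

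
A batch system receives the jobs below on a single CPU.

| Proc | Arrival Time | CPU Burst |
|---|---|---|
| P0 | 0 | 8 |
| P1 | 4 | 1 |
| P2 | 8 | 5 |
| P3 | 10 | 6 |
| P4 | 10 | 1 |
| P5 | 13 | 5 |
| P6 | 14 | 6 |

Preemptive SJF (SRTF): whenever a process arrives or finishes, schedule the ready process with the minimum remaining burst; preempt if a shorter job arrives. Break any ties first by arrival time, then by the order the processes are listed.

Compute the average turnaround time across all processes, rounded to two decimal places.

8.43

Timeline: | P0 0-4 | P1 4-5 | P0 5-9 | P2 9-10 | P4 10-11 | P2 11-15 | P5 15-20 | P3 20-26 | P6 26-32 |
Completion: P0=9  P1=5  P2=15  P3=26  P4=11  P5=20  P6=32
Turnaround (C−A): P0=9  P1=1  P2=7  P3=16  P4=1  P5=7  P6=18
Turnaround times: P0=9, P1=1, P2=7, P3=16, P4=1, P5=7, P6=18
Average turnaround = (9+1+7+16+1+7+18) / 7 = 59/7 = 8.43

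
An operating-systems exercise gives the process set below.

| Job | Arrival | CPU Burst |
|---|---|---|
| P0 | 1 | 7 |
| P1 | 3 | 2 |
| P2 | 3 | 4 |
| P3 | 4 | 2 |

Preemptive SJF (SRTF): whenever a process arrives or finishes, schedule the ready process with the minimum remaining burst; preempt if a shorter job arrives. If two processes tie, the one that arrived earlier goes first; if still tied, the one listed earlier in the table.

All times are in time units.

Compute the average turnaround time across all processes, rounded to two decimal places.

Gantt: | idle 0-1 | P0 1-3 | P1 3-5 | P3 5-7 | P2 7-11 | P0 11-16 |
Completion: P0=16  P1=5  P2=11  P3=7
Turnaround (C−A): P0=15  P1=2  P2=8  P3=3
Turnaround times: P0=15, P1=2, P2=8, P3=3
Average turnaround = (15+2+8+3) / 4 = 28/4 = 7.00

7.00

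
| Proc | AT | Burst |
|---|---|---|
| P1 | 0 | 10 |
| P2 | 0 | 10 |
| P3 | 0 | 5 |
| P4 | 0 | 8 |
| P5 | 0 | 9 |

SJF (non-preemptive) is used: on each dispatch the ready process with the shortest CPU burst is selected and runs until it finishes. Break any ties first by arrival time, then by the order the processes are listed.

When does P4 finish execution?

Gantt: | P3 0-5 | P4 5-13 | P5 13-22 | P1 22-32 | P2 32-42 |
Completion: P1=32  P2=42  P3=5  P4=13  P5=22

13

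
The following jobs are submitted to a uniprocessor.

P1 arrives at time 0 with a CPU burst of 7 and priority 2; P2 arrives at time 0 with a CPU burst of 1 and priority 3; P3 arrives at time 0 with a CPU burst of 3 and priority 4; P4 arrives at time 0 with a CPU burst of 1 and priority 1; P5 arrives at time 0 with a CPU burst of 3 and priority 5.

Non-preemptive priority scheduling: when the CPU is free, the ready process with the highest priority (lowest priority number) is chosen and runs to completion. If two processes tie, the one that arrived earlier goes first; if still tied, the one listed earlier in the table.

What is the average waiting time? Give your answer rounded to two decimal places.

Timeline: | P4 0-1 | P1 1-8 | P2 8-9 | P3 9-12 | P5 12-15 |
Completion: P1=8  P2=9  P3=12  P4=1  P5=15
Turnaround (C−A): P1=8  P2=9  P3=12  P4=1  P5=15
Waiting times: P1=1, P2=8, P3=9, P4=0, P5=12
Average waiting = (1+8+9+0+12) / 5 = 30/5 = 6.00

6.00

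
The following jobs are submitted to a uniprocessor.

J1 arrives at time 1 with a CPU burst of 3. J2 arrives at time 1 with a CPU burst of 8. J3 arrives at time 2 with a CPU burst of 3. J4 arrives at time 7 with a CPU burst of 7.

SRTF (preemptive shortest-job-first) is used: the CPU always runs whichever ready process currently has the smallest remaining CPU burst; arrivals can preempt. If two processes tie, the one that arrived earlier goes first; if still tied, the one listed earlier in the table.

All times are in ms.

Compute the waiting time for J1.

0

Gantt: | idle 0-1 | J1 1-4 | J3 4-7 | J4 7-14 | J2 14-22 |
Completion: J1=4  J2=22  J3=7  J4=14
Waiting(J1) = turnaround − burst = 3 − 3 = 0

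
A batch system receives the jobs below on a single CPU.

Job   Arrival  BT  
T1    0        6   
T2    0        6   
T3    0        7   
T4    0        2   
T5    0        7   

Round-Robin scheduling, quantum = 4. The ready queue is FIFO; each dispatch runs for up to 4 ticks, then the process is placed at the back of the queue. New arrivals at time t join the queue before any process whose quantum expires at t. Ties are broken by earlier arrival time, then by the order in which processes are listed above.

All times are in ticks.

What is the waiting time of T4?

12

Gantt: | T1 0-4 | T2 4-8 | T3 8-12 | T4 12-14 | T5 14-18 | T1 18-20 | T2 20-22 | T3 22-25 | T5 25-28 |
Completion: T1=20  T2=22  T3=25  T4=14  T5=28
Turnaround (C−A): T1=20  T2=22  T3=25  T4=14  T5=28
Waiting(T4) = turnaround − burst = 14 − 2 = 12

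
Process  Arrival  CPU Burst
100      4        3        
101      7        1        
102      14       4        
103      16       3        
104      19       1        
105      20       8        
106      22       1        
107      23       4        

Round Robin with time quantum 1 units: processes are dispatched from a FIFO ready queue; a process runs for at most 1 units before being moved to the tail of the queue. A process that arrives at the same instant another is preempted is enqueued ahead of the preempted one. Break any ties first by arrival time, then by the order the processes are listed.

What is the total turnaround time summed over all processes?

43

Schedule: | idle 0-4 | 100 4-7 | 101 7-8 | idle 8-14 | 102 14-16 | 103 16-17 | 102 17-18 | 103 18-19 | 102 19-20 | 104 20-21 | 103 21-22 | 105 22-23 | 106 23-24 | 107 24-25 | 105 25-26 | 107 26-27 | 105 27-28 | 107 28-29 | 105 29-30 | 107 30-31 | 105 31-35 |
Completion: 100=7  101=8  102=20  103=22  104=21  105=35  106=24  107=31
Turnaround (C−A): 100=3  101=1  102=6  103=6  104=2  105=15  106=2  107=8
Turnaround = completion − arrival: 100=3, 101=1, 102=6, 103=6, 104=2, 105=15, 106=2, 107=8
Total turnaround = 3 + 1 + 6 + 6 + 2 + 15 + 2 + 8 = 43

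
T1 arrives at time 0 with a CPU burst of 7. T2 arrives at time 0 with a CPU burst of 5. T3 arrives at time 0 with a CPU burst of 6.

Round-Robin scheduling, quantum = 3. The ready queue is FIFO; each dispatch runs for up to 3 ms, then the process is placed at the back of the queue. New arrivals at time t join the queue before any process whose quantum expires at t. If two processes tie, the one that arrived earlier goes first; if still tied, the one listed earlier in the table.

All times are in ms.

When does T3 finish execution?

17

Timeline: | T1 0-3 | T2 3-6 | T3 6-9 | T1 9-12 | T2 12-14 | T3 14-17 | T1 17-18 |
Completion: T1=18  T2=14  T3=17
Turnaround (C−A): T1=18  T2=14  T3=17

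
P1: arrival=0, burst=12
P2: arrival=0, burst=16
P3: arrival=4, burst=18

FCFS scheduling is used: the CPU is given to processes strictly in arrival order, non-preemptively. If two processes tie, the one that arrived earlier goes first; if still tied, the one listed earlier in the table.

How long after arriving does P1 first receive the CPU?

Gantt: | P1 0-12 | P2 12-28 | P3 28-46 |
Completion: P1=12  P2=28  P3=46
Response(P1) = first start − arrival = 0 − 0 = 0

0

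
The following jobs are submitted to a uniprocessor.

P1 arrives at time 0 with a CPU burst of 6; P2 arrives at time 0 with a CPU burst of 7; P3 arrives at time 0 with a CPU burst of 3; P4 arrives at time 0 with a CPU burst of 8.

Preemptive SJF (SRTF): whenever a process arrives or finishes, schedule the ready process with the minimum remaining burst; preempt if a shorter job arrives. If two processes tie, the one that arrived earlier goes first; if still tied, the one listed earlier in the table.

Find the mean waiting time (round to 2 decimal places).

7.00

Gantt: | P3 0-3 | P1 3-9 | P2 9-16 | P4 16-24 |
Completion: P1=9  P2=16  P3=3  P4=24
Waiting times: P1=3, P2=9, P3=0, P4=16
Average waiting = (3+9+0+16) / 4 = 28/4 = 7.00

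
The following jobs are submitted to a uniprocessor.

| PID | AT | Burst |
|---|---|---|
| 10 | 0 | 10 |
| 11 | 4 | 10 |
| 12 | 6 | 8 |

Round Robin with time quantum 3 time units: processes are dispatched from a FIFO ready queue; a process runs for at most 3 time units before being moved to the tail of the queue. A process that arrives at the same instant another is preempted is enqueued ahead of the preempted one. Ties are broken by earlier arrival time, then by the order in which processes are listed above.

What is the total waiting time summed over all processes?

Schedule: | 10 0-6 | 11 6-9 | 12 9-12 | 10 12-15 | 11 15-18 | 12 18-21 | 10 21-22 | 11 22-25 | 12 25-27 | 11 27-28 |
Completion: 10=22  11=28  12=27
Turnaround (C−A): 10=22  11=24  12=21
Waiting = turnaround − burst: 10=12, 11=14, 12=13
Total waiting = 12 + 14 + 13 = 39

39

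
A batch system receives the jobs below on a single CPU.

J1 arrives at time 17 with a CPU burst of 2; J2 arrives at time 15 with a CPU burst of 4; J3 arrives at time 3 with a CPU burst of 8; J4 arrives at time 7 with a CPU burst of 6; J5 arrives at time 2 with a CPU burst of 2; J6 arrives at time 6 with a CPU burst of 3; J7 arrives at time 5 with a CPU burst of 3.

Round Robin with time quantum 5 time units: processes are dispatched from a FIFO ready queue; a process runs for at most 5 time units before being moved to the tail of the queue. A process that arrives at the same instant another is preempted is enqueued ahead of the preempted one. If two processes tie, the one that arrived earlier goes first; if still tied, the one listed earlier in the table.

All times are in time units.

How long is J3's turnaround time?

Gantt: | idle 0-2 | J5 2-4 | J3 4-9 | J7 9-12 | J6 12-15 | J4 15-20 | J3 20-23 | J2 23-27 | J1 27-29 | J4 29-30 |
Completion: J1=29  J2=27  J3=23  J4=30  J5=4  J6=15  J7=12
Turnaround(J3) = completion − arrival = 23 − 3 = 20

20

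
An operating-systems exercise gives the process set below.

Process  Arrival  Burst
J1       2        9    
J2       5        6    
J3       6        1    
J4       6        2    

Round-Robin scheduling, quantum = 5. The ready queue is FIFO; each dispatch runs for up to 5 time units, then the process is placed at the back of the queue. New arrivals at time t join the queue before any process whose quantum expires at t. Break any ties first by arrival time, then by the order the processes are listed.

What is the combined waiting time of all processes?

30

Gantt: | idle 0-2 | J1 2-7 | J2 7-12 | J3 12-13 | J4 13-15 | J1 15-19 | J2 19-20 |
Completion: J1=19  J2=20  J3=13  J4=15
Waiting = turnaround − burst: J1=8, J2=9, J3=6, J4=7
Total waiting = 8 + 9 + 6 + 7 = 30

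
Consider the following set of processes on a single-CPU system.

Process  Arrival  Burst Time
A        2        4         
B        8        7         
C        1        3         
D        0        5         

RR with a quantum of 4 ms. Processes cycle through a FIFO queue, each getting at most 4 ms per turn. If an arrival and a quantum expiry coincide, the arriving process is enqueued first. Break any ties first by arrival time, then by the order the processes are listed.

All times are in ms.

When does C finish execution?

Schedule: | D 0-4 | C 4-7 | A 7-11 | D 11-12 | B 12-19 |
Completion: A=11  B=19  C=7  D=12
Turnaround (C−A): A=9  B=11  C=6  D=12

7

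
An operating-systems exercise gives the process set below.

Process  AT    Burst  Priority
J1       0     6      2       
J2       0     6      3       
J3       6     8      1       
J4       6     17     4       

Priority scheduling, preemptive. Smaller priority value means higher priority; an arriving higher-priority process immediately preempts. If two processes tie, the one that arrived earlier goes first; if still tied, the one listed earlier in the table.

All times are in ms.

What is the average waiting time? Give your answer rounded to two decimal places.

Timeline: | J1 0-6 | J3 6-14 | J2 14-20 | J4 20-37 |
Completion: J1=6  J2=20  J3=14  J4=37
Turnaround (C−A): J1=6  J2=20  J3=8  J4=31
Waiting times: J1=0, J2=14, J3=0, J4=14
Average waiting = (0+14+0+14) / 4 = 28/4 = 7.00

7.00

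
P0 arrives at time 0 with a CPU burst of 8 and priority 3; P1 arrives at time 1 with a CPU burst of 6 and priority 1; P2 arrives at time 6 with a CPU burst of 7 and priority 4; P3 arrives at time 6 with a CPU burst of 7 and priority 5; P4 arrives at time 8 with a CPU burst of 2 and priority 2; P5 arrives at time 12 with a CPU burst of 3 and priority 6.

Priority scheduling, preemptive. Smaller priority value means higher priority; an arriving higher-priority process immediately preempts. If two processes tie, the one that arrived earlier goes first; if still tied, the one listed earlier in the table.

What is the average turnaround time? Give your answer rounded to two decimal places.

Gantt: | P0 0-1 | P1 1-7 | P0 7-8 | P4 8-10 | P0 10-16 | P2 16-23 | P3 23-30 | P5 30-33 |
Completion: P0=16  P1=7  P2=23  P3=30  P4=10  P5=33
Turnaround times: P0=16, P1=6, P2=17, P3=24, P4=2, P5=21
Average turnaround = (16+6+17+24+2+21) / 6 = 86/6 = 14.33

14.33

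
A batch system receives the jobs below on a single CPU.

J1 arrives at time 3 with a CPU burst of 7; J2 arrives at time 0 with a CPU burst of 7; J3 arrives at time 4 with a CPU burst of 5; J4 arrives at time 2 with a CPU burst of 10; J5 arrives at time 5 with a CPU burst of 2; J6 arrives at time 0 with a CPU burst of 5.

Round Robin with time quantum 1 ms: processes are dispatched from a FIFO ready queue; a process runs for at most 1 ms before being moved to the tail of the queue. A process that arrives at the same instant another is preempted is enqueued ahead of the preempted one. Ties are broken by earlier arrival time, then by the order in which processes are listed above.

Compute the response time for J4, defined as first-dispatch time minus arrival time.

Gantt: | J2 0-1 | J6 1-2 | J2 2-3 | J4 3-4 | J6 4-5 | J1 5-6 | J2 6-7 | J3 7-8 | J4 8-9 | J5 9-10 | J6 10-11 | J1 11-12 | J2 12-13 | J3 13-14 | J4 14-15 | J5 15-16 | J6 16-17 | J1 17-18 | J2 18-19 | J3 19-20 | J4 20-21 | J6 21-22 | J1 22-23 | J2 23-24 | J3 24-25 | J4 25-26 | J1 26-27 | J2 27-28 | J3 28-29 | J4 29-30 | J1 30-31 | J4 31-32 | J1 32-33 | J4 33-36 |
Completion: J1=33  J2=28  J3=29  J4=36  J5=16  J6=22
Turnaround (C−A): J1=30  J2=28  J3=25  J4=34  J5=11  J6=22
Response(J4) = first start − arrival = 3 − 2 = 1

1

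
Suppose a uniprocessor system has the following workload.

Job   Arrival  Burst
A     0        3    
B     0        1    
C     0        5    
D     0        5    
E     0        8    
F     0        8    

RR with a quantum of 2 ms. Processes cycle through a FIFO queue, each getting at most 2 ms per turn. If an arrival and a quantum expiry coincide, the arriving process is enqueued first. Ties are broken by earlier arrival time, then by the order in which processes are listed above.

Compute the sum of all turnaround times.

116

Timeline: | A 0-2 | B 2-3 | C 3-5 | D 5-7 | E 7-9 | F 9-11 | A 11-12 | C 12-14 | D 14-16 | E 16-18 | F 18-20 | C 20-21 | D 21-22 | E 22-24 | F 24-26 | E 26-28 | F 28-30 |
Completion: A=12  B=3  C=21  D=22  E=28  F=30
Turnaround = completion − arrival: A=12, B=3, C=21, D=22, E=28, F=30
Total turnaround = 12 + 3 + 21 + 22 + 28 + 30 = 116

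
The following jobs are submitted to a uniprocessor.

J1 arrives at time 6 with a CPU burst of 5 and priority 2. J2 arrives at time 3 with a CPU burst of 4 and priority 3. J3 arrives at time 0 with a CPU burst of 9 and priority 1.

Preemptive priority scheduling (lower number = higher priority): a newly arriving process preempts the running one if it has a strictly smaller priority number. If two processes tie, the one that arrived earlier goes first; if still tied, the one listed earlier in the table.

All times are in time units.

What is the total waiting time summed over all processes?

14

Schedule: | J3 0-9 | J1 9-14 | J2 14-18 |
Completion: J1=14  J2=18  J3=9
Turnaround (C−A): J1=8  J2=15  J3=9
Waiting = turnaround − burst: J1=3, J2=11, J3=0
Total waiting = 3 + 11 + 0 = 14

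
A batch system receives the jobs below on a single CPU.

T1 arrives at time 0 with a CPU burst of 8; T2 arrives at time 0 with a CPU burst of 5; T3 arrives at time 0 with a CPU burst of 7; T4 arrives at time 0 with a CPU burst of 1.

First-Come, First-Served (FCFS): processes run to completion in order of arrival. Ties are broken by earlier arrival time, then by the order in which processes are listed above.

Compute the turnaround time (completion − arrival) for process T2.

Gantt: | T1 0-8 | T2 8-13 | T3 13-20 | T4 20-21 |
Completion: T1=8  T2=13  T3=20  T4=21
Turnaround (C−A): T1=8  T2=13  T3=20  T4=21
Turnaround(T2) = completion − arrival = 13 − 0 = 13

13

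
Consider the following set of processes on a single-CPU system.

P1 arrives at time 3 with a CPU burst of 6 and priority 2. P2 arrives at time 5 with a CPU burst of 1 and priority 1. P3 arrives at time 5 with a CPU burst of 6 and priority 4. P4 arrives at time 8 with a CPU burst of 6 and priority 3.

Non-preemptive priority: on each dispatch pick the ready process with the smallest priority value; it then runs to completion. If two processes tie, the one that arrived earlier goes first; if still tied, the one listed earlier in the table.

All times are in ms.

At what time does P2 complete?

10

Schedule: | idle 0-3 | P1 3-9 | P2 9-10 | P4 10-16 | P3 16-22 |
Completion: P1=9  P2=10  P3=22  P4=16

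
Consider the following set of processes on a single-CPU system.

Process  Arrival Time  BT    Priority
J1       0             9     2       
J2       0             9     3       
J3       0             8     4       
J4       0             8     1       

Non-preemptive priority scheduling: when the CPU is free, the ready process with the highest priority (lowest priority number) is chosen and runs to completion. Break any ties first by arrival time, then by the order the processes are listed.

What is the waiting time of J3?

Gantt: | J4 0-8 | J1 8-17 | J2 17-26 | J3 26-34 |
Completion: J1=17  J2=26  J3=34  J4=8
Waiting(J3) = turnaround − burst = 34 − 8 = 26

26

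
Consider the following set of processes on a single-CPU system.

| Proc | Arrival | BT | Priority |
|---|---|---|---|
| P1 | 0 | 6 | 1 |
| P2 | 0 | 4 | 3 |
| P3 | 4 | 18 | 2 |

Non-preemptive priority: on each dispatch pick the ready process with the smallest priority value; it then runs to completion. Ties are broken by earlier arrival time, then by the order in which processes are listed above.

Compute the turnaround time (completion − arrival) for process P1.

6

Gantt: | P1 0-6 | P3 6-24 | P2 24-28 |
Completion: P1=6  P2=28  P3=24
Turnaround(P1) = completion − arrival = 6 − 0 = 6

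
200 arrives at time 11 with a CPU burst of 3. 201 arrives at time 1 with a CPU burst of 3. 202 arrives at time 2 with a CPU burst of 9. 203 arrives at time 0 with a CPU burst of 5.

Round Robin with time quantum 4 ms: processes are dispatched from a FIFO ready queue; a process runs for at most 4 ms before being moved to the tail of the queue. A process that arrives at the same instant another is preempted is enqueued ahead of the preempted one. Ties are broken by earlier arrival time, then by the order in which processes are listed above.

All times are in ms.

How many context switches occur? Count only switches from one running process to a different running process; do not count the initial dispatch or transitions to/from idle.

5

Timeline: | 203 0-4 | 201 4-7 | 202 7-11 | 203 11-12 | 200 12-15 | 202 15-20 |
Completion: 200=15  201=7  202=20  203=12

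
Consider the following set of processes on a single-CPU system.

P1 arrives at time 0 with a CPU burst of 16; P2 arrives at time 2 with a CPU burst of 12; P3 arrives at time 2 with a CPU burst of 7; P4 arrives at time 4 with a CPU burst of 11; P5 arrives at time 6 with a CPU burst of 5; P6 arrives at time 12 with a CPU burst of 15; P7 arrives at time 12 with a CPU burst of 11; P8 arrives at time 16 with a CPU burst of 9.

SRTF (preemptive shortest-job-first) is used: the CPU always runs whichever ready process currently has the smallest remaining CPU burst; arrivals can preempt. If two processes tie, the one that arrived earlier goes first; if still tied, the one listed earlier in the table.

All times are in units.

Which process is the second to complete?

P5

Timeline: | P1 0-2 | P3 2-9 | P5 9-14 | P4 14-25 | P8 25-34 | P7 34-45 | P2 45-57 | P1 57-71 | P6 71-86 |
Completion: P1=71  P2=57  P3=9  P4=25  P5=14  P6=86  P7=45  P8=34
Turnaround (C−A): P1=71  P2=55  P3=7  P4=21  P5=8  P6=74  P7=33  P8=18
Finish order: P3 → P5 → P4 → P8 → P7 → P2 → P1 → P6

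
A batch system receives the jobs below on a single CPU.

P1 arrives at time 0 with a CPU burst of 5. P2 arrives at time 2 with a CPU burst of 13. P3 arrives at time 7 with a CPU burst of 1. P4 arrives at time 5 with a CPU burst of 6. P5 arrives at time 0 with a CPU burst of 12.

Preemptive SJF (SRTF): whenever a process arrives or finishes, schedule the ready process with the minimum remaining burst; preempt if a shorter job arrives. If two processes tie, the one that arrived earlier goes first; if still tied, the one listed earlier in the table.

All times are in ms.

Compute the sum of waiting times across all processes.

35

Gantt: | P1 0-5 | P4 5-7 | P3 7-8 | P4 8-12 | P5 12-24 | P2 24-37 |
Completion: P1=5  P2=37  P3=8  P4=12  P5=24
Turnaround (C−A): P1=5  P2=35  P3=1  P4=7  P5=24
Waiting = turnaround − burst: P1=0, P2=22, P3=0, P4=1, P5=12
Total waiting = 0 + 22 + 0 + 1 + 12 = 35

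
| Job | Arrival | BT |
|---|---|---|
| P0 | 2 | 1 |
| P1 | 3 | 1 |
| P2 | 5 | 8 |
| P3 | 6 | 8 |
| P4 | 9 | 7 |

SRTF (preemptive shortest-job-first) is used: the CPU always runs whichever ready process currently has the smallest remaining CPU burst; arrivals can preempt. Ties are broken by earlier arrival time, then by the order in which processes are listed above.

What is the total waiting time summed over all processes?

Gantt: | idle 0-2 | P0 2-3 | P1 3-4 | idle 4-5 | P2 5-13 | P4 13-20 | P3 20-28 |
Completion: P0=3  P1=4  P2=13  P3=28  P4=20
Turnaround (C−A): P0=1  P1=1  P2=8  P3=22  P4=11
Waiting = turnaround − burst: P0=0, P1=0, P2=0, P3=14, P4=4
Total waiting = 0 + 0 + 0 + 14 + 4 = 18

18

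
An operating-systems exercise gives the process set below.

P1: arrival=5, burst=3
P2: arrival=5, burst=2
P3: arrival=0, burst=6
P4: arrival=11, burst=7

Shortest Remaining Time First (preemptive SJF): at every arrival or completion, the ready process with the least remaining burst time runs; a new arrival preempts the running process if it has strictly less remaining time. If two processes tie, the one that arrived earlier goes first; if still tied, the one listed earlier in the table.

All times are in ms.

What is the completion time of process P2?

8

Timeline: | P3 0-6 | P2 6-8 | P1 8-11 | P4 11-18 |
Completion: P1=11  P2=8  P3=6  P4=18
Turnaround (C−A): P1=6  P2=3  P3=6  P4=7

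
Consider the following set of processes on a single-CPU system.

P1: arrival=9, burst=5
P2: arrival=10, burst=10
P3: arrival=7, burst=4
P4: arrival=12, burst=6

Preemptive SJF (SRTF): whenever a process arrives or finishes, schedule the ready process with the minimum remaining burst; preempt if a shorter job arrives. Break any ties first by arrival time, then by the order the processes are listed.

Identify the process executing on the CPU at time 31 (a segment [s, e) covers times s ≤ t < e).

P2

Schedule: | idle 0-7 | P3 7-11 | P1 11-16 | P4 16-22 | P2 22-32 |
Completion: P1=16  P2=32  P3=11  P4=22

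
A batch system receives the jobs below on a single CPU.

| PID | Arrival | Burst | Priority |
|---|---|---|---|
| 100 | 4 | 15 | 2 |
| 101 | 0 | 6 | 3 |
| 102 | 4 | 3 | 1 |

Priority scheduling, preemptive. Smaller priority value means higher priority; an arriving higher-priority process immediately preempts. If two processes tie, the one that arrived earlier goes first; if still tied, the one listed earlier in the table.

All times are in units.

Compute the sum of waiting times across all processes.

21

Gantt: | 101 0-4 | 102 4-7 | 100 7-22 | 101 22-24 |
Completion: 100=22  101=24  102=7
Turnaround (C−A): 100=18  101=24  102=3
Waiting = turnaround − burst: 100=3, 101=18, 102=0
Total waiting = 3 + 18 + 0 = 21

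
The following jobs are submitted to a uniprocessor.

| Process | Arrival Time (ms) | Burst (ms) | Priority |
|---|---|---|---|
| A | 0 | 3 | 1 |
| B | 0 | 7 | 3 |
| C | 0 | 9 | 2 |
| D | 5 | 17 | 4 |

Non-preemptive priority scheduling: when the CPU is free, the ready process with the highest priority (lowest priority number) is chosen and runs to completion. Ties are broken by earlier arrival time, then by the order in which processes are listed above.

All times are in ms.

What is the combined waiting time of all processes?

Schedule: | A 0-3 | C 3-12 | B 12-19 | D 19-36 |
Completion: A=3  B=19  C=12  D=36
Turnaround (C−A): A=3  B=19  C=12  D=31
Waiting = turnaround − burst: A=0, B=12, C=3, D=14
Total waiting = 0 + 12 + 3 + 14 = 29

29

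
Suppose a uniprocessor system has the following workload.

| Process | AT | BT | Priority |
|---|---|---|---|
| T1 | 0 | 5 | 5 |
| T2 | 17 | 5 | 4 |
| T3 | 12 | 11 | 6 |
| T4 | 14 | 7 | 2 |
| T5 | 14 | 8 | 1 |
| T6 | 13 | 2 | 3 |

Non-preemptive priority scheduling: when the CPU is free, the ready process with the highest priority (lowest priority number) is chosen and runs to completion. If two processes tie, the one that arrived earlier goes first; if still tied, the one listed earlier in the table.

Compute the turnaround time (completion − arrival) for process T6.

Gantt: | T1 0-5 | idle 5-12 | T3 12-23 | T5 23-31 | T4 31-38 | T6 38-40 | T2 40-45 |
Completion: T1=5  T2=45  T3=23  T4=38  T5=31  T6=40
Turnaround (C−A): T1=5  T2=28  T3=11  T4=24  T5=17  T6=27
Turnaround(T6) = completion − arrival = 40 − 13 = 27

27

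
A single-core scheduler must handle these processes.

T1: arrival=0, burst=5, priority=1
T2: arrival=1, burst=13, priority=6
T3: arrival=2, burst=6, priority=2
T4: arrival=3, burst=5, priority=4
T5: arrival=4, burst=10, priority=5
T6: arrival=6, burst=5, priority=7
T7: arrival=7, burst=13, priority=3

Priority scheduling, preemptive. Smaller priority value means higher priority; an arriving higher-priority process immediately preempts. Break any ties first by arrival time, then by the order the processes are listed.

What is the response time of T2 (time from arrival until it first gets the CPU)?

38

Schedule: | T1 0-5 | T3 5-11 | T7 11-24 | T4 24-29 | T5 29-39 | T2 39-52 | T6 52-57 |
Completion: T1=5  T2=52  T3=11  T4=29  T5=39  T6=57  T7=24
Turnaround (C−A): T1=5  T2=51  T3=9  T4=26  T5=35  T6=51  T7=17
Response(T2) = first start − arrival = 39 − 1 = 38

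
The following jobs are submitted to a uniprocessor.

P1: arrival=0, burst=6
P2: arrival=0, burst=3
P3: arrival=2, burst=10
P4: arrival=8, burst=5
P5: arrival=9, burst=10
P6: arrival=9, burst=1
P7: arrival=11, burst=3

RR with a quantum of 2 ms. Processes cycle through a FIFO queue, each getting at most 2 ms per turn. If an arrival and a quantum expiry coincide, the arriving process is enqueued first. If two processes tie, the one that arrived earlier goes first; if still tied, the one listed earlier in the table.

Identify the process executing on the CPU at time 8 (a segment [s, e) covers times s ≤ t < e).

P2

Timeline: | P1 0-2 | P2 2-4 | P3 4-6 | P1 6-8 | P2 8-9 | P3 9-11 | P4 11-13 | P1 13-15 | P5 15-17 | P6 17-18 | P7 18-20 | P3 20-22 | P4 22-24 | P5 24-26 | P7 26-27 | P3 27-29 | P4 29-30 | P5 30-32 | P3 32-34 | P5 34-38 |
Completion: P1=15  P2=9  P3=34  P4=30  P5=38  P6=18  P7=27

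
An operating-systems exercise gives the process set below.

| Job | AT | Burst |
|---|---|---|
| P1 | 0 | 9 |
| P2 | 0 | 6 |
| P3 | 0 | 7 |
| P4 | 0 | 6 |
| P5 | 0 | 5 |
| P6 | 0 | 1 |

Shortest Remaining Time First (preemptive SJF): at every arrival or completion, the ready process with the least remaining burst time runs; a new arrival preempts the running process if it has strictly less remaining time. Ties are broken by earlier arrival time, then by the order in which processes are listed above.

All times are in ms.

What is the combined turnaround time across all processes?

Gantt: | P6 0-1 | P5 1-6 | P2 6-12 | P4 12-18 | P3 18-25 | P1 25-34 |
Completion: P1=34  P2=12  P3=25  P4=18  P5=6  P6=1
Turnaround = completion − arrival: P1=34, P2=12, P3=25, P4=18, P5=6, P6=1
Total turnaround = 34 + 12 + 25 + 18 + 6 + 1 = 96

96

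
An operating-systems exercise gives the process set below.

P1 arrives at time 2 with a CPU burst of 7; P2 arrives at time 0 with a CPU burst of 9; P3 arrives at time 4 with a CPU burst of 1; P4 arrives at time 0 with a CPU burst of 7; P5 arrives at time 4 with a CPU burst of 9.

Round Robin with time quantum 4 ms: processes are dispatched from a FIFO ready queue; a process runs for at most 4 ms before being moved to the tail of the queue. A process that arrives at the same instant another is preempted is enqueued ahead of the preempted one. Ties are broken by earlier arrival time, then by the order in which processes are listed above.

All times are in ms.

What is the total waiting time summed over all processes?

86

Schedule: | P2 0-4 | P4 4-8 | P1 8-12 | P3 12-13 | P5 13-17 | P2 17-21 | P4 21-24 | P1 24-27 | P5 27-31 | P2 31-32 | P5 32-33 |
Completion: P1=27  P2=32  P3=13  P4=24  P5=33
Turnaround (C−A): P1=25  P2=32  P3=9  P4=24  P5=29
Waiting = turnaround − burst: P1=18, P2=23, P3=8, P4=17, P5=20
Total waiting = 18 + 23 + 8 + 17 + 20 = 86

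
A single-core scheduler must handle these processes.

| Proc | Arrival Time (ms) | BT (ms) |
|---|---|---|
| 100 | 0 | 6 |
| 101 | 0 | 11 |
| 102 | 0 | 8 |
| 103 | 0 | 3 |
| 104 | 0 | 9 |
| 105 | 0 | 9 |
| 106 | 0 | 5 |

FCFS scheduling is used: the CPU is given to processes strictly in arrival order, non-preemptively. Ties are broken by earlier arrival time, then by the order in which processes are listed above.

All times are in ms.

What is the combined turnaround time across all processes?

Gantt: | 100 0-6 | 101 6-17 | 102 17-25 | 103 25-28 | 104 28-37 | 105 37-46 | 106 46-51 |
Completion: 100=6  101=17  102=25  103=28  104=37  105=46  106=51
Turnaround (C−A): 100=6  101=17  102=25  103=28  104=37  105=46  106=51
Turnaround = completion − arrival: 100=6, 101=17, 102=25, 103=28, 104=37, 105=46, 106=51
Total turnaround = 6 + 17 + 25 + 28 + 37 + 46 + 51 = 210

210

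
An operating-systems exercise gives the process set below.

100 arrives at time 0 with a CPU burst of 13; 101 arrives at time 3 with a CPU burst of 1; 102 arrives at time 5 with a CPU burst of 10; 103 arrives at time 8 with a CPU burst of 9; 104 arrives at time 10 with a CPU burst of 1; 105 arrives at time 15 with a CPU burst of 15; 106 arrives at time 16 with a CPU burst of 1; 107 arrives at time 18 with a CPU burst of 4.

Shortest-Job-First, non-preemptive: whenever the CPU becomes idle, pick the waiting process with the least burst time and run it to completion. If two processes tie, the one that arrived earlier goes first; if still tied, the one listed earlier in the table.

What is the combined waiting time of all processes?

84

Timeline: | 100 0-13 | 101 13-14 | 104 14-15 | 103 15-24 | 106 24-25 | 107 25-29 | 102 29-39 | 105 39-54 |
Completion: 100=13  101=14  102=39  103=24  104=15  105=54  106=25  107=29
Turnaround (C−A): 100=13  101=11  102=34  103=16  104=5  105=39  106=9  107=11
Waiting = turnaround − burst: 100=0, 101=10, 102=24, 103=7, 104=4, 105=24, 106=8, 107=7
Total waiting = 0 + 10 + 24 + 7 + 4 + 24 + 8 + 7 = 84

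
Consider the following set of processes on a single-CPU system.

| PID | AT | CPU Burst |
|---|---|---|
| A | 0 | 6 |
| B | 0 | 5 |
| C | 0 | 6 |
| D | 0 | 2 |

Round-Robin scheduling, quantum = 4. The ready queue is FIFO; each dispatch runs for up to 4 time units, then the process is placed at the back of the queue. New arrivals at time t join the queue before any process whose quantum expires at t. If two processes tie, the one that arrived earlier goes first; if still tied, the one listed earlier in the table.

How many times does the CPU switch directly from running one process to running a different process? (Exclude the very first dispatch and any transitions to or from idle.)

6

Schedule: | A 0-4 | B 4-8 | C 8-12 | D 12-14 | A 14-16 | B 16-17 | C 17-19 |
Completion: A=16  B=17  C=19  D=14
Turnaround (C−A): A=16  B=17  C=19  D=14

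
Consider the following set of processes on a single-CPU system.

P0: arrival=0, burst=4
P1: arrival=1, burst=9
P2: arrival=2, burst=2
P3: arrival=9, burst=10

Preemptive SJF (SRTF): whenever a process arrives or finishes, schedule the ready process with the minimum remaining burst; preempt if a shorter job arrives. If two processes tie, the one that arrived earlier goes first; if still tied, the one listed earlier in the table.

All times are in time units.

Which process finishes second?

P2

Schedule: | P0 0-4 | P2 4-6 | P1 6-15 | P3 15-25 |
Completion: P0=4  P1=15  P2=6  P3=25
Turnaround (C−A): P0=4  P1=14  P2=4  P3=16
Finish order: P0 → P2 → P1 → P3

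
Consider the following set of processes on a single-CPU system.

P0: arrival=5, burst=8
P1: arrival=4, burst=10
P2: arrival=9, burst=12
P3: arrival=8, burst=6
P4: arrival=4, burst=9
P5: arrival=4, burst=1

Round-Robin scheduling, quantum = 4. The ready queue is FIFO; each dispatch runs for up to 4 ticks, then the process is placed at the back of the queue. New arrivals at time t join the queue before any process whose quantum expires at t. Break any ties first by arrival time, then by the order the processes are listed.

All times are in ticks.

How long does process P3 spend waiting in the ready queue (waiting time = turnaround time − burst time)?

Gantt: | idle 0-4 | P1 4-8 | P4 8-12 | P5 12-13 | P0 13-17 | P3 17-21 | P1 21-25 | P2 25-29 | P4 29-33 | P0 33-37 | P3 37-39 | P1 39-41 | P2 41-45 | P4 45-46 | P2 46-50 |
Completion: P0=37  P1=41  P2=50  P3=39  P4=46  P5=13
Waiting(P3) = turnaround − burst = 31 − 6 = 25

25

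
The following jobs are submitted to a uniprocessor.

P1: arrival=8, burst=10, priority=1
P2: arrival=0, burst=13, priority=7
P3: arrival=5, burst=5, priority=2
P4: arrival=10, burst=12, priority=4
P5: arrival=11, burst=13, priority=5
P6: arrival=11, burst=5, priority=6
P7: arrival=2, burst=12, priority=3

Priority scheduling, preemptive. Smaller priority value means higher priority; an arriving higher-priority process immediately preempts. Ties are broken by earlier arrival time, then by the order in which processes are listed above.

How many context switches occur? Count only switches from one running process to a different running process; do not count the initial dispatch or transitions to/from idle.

Timeline: | P2 0-2 | P7 2-5 | P3 5-8 | P1 8-18 | P3 18-20 | P7 20-29 | P4 29-41 | P5 41-54 | P6 54-59 | P2 59-70 |
Completion: P1=18  P2=70  P3=20  P4=41  P5=54  P6=59  P7=29
Turnaround (C−A): P1=10  P2=70  P3=15  P4=31  P5=43  P6=48  P7=27

9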